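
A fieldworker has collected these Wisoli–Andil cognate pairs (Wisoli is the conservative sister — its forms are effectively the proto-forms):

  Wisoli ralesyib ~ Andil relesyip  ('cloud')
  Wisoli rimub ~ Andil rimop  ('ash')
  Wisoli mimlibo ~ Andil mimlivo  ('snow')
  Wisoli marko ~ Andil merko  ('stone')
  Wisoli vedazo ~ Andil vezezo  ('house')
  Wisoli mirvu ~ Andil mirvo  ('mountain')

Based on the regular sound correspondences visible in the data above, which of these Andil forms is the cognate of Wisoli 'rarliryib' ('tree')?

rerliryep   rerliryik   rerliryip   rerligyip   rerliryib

rerliryip

marko ~ merko — Wisoli a corresponds to Andil e after a consonant, before r.
ralesyib ~ relesyip, rimub ~ rimop — Wisoli b corresponds to Andil p word-finally.
Applying these to Wisoli 'rarliryib':
  rarliryib → rerliryib   (a→e after a consonant, before r)
  rerliryib → rerliryip   (b→p word-finally)
So the Andil cognate is 'rerliryip'.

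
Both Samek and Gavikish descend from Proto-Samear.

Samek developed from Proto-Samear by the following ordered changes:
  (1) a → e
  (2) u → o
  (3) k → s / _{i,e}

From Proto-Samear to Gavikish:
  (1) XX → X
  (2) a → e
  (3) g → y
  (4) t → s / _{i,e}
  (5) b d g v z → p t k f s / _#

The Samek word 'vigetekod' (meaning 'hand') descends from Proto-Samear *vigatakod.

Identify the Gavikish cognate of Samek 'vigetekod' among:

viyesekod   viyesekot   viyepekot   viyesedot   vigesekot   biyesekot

viyesekot

Gavikish: *vigatakod > vigetekod > viyetekod > viyesekod > viyesekot  (by vowel merger, unconditioned shift, palatalisation, final devoicing)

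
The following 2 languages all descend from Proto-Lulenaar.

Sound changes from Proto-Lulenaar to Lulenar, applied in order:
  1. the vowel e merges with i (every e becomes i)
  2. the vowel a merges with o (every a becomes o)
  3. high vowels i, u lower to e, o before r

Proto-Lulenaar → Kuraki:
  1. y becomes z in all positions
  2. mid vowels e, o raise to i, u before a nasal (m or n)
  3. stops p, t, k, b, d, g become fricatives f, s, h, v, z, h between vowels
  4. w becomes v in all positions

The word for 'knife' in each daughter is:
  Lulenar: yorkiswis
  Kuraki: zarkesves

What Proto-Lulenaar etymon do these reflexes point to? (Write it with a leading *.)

*yarkeswes

Position 7: Lulenar has w, Kuraki has v. Lulenar preserves w here (none of its changes turn any other segment into w), so the proto-segment is *w.
Position 8: Lulenar has i, Kuraki has e. Kuraki preserves e here (none of its changes turn any other segment into e), so the proto-segment is *e.
Verify the candidate proto-form against each daughter:
Lulenar: *yarkeswes
  yarkeswes → yarkiswis   [vowel merger]
  yarkiswis → yorkiswis   [vowel merger]
  yorkiswis (rule 3 does not apply)
  giving Lulenar yorkiswis.
Kuraki: *yarkeswes
  yarkeswes → zarkeswes   [unconditioned shift]
  zarkeswes (rule 2 does not apply)
  zarkeswes (rule 3 does not apply)
  zarkeswes → zarkesves   [unconditioned shift]
  giving Kuraki zarkesves.
*yarkeswes is the unique common source.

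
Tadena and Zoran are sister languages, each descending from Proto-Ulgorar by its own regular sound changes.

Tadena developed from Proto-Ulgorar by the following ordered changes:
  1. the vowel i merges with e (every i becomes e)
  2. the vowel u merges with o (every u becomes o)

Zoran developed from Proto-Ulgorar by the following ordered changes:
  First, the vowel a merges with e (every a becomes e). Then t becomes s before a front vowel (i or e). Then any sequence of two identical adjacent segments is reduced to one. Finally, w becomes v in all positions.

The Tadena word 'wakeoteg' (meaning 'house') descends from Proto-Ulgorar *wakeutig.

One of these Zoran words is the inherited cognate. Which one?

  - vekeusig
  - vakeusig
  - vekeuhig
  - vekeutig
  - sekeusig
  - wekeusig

vekeusig

Zoran: start from *wakeutig.
  rule 1 (vowel merger): wakeutig → wekeutig
  rule 2 (palatalisation): wekeutig → wekeusig
  rule 3: no change — wekeusig
  rule 4 (unconditioned shift): wekeusig → vekeusig
  ⇒ Zoran vekeusig
The other candidates each miss or misapply at least one Zoran change.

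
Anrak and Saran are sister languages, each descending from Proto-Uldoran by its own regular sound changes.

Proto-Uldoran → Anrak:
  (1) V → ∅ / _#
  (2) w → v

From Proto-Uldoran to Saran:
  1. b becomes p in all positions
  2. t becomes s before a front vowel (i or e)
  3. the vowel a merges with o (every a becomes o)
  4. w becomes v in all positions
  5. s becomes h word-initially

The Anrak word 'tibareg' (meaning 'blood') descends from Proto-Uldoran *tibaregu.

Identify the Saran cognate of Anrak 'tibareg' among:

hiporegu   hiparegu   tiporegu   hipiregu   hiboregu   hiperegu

hiporegu

Saran: *tibaregu
  tibaregu → tiparegu   [unconditioned shift]
  tiparegu → siparegu   [palatalisation]
  siparegu → siporegu   [vowel merger]
  siporegu (rule 4 does not apply)
  siporegu → hiporegu   [debuccalisation]
  giving Saran hiporegu.
Only 'hiporegu' matches the regular Saran development of *tibaregu.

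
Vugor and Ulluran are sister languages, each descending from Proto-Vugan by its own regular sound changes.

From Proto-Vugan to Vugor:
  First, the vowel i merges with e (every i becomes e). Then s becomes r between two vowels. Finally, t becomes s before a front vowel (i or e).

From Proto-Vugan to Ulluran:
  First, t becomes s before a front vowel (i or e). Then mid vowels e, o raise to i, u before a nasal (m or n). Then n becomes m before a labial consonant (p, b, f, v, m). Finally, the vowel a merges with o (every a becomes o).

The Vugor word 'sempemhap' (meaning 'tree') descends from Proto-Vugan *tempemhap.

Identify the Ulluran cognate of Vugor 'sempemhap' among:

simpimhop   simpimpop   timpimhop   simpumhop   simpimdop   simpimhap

Ulluran: *tempemhap
  tempemhap → sempemhap   [palatalisation]
  sempemhap → simpimhap   [pre-nasal raising]
  simpimhap (rule 3 does not apply)
  simpimhap → simpimhop   [vowel merger]
  giving Ulluran simpimhop.
Among the options, 'simpimhop' alone shows every Ulluran change applied in order.

simpimhop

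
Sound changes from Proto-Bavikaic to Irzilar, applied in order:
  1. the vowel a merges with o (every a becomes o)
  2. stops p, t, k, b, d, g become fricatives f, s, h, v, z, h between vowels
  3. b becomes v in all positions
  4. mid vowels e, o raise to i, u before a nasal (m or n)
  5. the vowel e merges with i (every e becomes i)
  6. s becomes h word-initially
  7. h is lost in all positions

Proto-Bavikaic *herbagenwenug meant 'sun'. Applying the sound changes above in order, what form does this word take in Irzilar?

irvoinwinug

Irzilar: start from *herbagenwenug.
  rule 1 (vowel merger): herbagenwenug → herbogenwenug
  rule 2 (intervocalic lenition): herbogenwenug → herbohenwenug
  rule 3 (unconditioned shift): herbohenwenug → hervohenwenug
  rule 4 (pre-nasal raising): hervohenwenug → hervohinwinug
  rule 5 (vowel merger): hervohinwinug → hirvohinwinug
  rule 6: no change — hirvohinwinug
  rule 7 (h-loss): hirvohinwinug → irvoinwinug
  ⇒ Irzilar irvoinwinug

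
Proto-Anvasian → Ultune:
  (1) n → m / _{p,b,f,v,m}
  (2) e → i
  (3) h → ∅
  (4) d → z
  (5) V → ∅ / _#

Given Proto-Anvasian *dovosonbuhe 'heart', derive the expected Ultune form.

zovosombu

Ultune: start from *dovosonbuhe.
  rule 1 (nasal place assimilation): dovosonbuhe → dovosombuhe
  rule 2 (vowel merger): dovosombuhe → dovosombuhi
  rule 3 (h-loss): dovosombuhi → dovosombui
  rule 4 (unconditioned shift): dovosombui → zovosombui
  rule 5 (apocope): zovosombui → zovosombu
  ⇒ Ultune zovosombu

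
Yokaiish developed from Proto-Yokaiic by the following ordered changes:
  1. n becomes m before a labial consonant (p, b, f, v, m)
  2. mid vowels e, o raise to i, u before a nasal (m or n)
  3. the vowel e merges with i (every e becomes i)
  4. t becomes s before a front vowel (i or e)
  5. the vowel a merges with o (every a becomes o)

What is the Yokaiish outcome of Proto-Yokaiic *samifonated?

Yokaiish: *samifonated > samifunated > samifunatid > samifunasid > somifunosid  (by pre-nasal raising, vowel merger, palatalisation, vowel merger)

somifunosid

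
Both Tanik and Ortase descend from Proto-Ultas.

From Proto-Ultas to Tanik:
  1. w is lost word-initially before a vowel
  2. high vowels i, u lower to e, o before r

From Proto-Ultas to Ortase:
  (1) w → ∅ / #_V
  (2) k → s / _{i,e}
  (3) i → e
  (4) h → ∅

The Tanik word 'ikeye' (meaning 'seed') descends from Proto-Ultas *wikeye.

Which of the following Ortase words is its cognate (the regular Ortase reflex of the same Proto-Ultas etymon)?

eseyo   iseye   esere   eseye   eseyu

Ortase: *wikeye > ikeye > iseye > eseye  (by glide loss, palatalisation, vowel merger)
The other candidates each miss or misapply at least one Ortase change.

eseye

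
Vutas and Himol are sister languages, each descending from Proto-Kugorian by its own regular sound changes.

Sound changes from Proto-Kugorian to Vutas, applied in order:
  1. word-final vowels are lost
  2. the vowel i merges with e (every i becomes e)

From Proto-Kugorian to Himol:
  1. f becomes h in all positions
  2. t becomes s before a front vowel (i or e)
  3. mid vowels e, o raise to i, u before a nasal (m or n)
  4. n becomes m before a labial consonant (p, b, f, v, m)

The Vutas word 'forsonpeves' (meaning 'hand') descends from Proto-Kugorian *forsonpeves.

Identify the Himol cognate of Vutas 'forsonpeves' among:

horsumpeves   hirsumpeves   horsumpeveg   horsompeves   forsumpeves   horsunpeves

Himol: *forsonpeves
  forsonpeves → horsonpeves   [unconditioned shift]
  horsonpeves (rule 2 does not apply)
  horsonpeves → horsunpeves   [pre-nasal raising]
  horsunpeves → horsumpeves   [nasal place assimilation]
  giving Himol horsumpeves.
Only 'horsumpeves' matches the regular Himol development of *forsonpeves.

horsumpeves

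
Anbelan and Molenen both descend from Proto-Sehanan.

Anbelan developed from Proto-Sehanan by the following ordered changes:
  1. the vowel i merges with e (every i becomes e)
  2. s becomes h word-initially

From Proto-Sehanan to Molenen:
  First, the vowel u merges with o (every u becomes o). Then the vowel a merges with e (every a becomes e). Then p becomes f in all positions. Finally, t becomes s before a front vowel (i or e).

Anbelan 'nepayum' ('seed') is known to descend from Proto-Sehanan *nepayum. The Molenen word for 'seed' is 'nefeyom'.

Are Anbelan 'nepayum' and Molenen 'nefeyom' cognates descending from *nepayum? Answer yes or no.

Derive the expected Molenen reflex of *nepayum:
Molenen: start from *nepayum.
  rule 1 (vowel merger): nepayum → nepayom
  rule 2 (vowel merger): nepayom → nepeyom
  rule 3 (unconditioned shift): nepeyom → nefeyom
  rule 4: no change — nefeyom
  ⇒ Molenen nefeyom
Molenen 'nefeyom' matches the regular reflex exactly, so the pair is cognate.

yes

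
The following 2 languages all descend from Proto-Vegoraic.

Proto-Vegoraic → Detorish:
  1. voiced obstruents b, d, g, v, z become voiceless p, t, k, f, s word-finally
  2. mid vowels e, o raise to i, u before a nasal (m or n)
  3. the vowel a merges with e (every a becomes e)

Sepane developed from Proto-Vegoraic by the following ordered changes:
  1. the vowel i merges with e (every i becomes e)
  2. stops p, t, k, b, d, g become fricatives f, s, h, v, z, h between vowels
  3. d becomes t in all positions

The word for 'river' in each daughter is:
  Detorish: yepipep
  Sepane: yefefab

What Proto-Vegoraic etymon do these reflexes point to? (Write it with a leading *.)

Position 7: Detorish has p, Sepane has b. Sepane preserves b here (none of its changes turn any other segment into b), so the proto-segment is *b.
Position 5: Detorish has p, Sepane has f. Taking the neighbouring segments as reconstructed: Detorish p can only go back to *p; Sepane f could go back to *p or *f — the one source consistent with every daughter is *p.
Verify the candidate proto-form against each daughter:
Detorish: start from *yepipab.
  rule 1 (final devoicing): yepipab → yepipap
  rule 2: no change — yepipap
  rule 3 (vowel merger): yepipap → yepipep
  ⇒ Detorish yepipep
Sepane: start from *yepipab.
  rule 1 (vowel merger): yepipab → yepepab
  rule 2 (intervocalic lenition): yepepab → yefefab
  rule 3: no change — yefefab
  ⇒ Sepane yefefab
Only *yepipab yields all of Detorish yepipep, Sepane yefefab.

*yepipab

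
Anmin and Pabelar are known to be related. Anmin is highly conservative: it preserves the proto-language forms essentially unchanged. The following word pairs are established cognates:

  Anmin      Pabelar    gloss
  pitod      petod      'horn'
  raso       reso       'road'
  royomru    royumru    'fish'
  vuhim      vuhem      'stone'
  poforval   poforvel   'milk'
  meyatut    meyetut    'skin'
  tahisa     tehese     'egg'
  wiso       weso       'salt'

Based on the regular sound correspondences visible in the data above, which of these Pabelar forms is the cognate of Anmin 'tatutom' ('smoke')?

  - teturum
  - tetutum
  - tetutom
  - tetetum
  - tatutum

tetutum

raso ~ reso, poforval ~ poforvel — Anmin a corresponds to Pabelar e after a consonant, before a consonant other than r, m, n, p, b, f, v.
royomru ~ royumru — Anmin o corresponds to Pabelar u after a consonant, before a nasal.
Applying these to Anmin 'tatutom':
  tatutom → tetutom   (a→e after a consonant, before a consonant other than r, m, n, p, b, f, v)
  tetutom → tetutum   (o→u after a consonant, before a nasal)
So the Pabelar cognate is 'tetutum'.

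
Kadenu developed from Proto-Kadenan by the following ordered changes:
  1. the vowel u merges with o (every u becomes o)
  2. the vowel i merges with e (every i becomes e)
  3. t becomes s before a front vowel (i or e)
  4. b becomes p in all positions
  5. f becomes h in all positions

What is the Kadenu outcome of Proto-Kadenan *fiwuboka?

Kadenu: *fiwuboka
  fiwuboka → fiwoboka   [vowel merger]
  fiwoboka → fewoboka   [vowel merger]
  fewoboka (rule 3 does not apply)
  fewoboka → fewopoka   [unconditioned shift]
  fewopoka → hewopoka   [unconditioned shift]
  giving Kadenu hewopoka.

hewopoka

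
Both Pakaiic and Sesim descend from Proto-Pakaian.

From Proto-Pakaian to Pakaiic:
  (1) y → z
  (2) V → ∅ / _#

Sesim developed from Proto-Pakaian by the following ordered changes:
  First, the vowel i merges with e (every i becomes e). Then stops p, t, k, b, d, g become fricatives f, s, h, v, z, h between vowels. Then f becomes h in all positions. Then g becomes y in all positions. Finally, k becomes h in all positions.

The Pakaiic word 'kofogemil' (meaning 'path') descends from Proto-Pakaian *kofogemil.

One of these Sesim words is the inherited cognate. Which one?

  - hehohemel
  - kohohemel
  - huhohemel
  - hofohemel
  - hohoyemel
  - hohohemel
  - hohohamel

Sesim: *kofogemil
  kofogemil → kofogemel   [vowel merger]
  kofogemel → kofohemel   [intervocalic lenition]
  kofohemel → kohohemel   [unconditioned shift]
  kohohemel (rule 4 does not apply)
  kohohemel → hohohemel   [unconditioned shift]
  giving Sesim hohohemel.

hohohemel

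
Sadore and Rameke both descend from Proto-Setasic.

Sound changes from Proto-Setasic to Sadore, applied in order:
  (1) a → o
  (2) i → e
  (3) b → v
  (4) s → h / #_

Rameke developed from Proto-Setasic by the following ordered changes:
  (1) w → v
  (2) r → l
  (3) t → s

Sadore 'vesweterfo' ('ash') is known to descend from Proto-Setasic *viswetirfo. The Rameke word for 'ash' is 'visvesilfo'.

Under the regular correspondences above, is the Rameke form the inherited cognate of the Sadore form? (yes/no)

yes

Derive the expected Rameke reflex of *viswetirfo:
Rameke: start from *viswetirfo.
  rule 1 (unconditioned shift): viswetirfo → visvetirfo
  rule 2 (unconditioned shift): visvetirfo → visvetilfo
  rule 3 (unconditioned shift): visvetilfo → visvesilfo
  ⇒ Rameke visvesilfo
Rameke 'visvesilfo' matches the regular reflex exactly, so the pair is cognate.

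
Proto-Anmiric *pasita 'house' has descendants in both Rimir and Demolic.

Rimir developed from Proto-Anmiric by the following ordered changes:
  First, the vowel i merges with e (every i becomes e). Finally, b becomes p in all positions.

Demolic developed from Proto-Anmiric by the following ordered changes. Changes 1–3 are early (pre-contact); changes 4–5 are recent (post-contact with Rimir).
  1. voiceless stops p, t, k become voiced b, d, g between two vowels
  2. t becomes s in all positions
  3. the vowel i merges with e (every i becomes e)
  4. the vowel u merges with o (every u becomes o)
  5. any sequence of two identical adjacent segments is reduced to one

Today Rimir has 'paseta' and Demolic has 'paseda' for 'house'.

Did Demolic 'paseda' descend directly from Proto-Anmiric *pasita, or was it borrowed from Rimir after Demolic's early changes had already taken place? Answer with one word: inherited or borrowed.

inherited

If inherited, *pasita would pass through all of Demolic's changes:
Demolic: start from *pasita.
  rule 1 (intervocalic voicing): pasita → pasida
  rule 2: no change — pasida
  rule 3 (vowel merger): pasida → paseda
  rule 4: no change — paseda
  rule 5: no change — paseda
  ⇒ Demolic paseda
If borrowed from Rimir 'paseta' after the early changes, it would undergo only the recent ones:
  rule 4 (vowel merger): no change (paseta)
  rule 5 (degemination): no change (paseta)
  ⇒ as a loan: paseta
Demolic 'paseda' matches the inherited outcome exactly, so it is an inherited cognate, not a loan.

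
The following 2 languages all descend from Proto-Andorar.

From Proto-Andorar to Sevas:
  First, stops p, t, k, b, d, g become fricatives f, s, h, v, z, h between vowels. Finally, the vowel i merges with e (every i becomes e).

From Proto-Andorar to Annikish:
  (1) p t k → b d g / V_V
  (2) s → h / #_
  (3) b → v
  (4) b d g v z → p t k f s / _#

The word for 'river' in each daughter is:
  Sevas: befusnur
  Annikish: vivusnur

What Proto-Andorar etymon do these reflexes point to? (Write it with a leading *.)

*bipusnur

Position 3: Sevas has f, Annikish has v. Taking the neighbouring segments as reconstructed: Sevas f could go back to *p or *f; Annikish v could go back to *p or *b or *v — the one source consistent with every daughter is *p.
Position 1: Sevas has b, Annikish has v. Sevas preserves b here (none of its changes turn any other segment into b), so the proto-segment is *b.
Position 2: Sevas has e, Annikish has i. Annikish preserves i here (none of its changes turn any other segment into i), so the proto-segment is *i.
Continuing position by position gives *bipusnur; check it forward:
Sevas: *bipusnur
  bipusnur → bifusnur   [intervocalic lenition]
  bifusnur → befusnur   [vowel merger]
  giving Sevas befusnur.
Annikish: *bipusnur
  bipusnur → bibusnur   [intervocalic voicing]
  bibusnur (rule 2 does not apply)
  bibusnur → vivusnur   [unconditioned shift]
  vivusnur (rule 4 does not apply)
  giving Annikish vivusnur.
*bipusnur is the unique common source.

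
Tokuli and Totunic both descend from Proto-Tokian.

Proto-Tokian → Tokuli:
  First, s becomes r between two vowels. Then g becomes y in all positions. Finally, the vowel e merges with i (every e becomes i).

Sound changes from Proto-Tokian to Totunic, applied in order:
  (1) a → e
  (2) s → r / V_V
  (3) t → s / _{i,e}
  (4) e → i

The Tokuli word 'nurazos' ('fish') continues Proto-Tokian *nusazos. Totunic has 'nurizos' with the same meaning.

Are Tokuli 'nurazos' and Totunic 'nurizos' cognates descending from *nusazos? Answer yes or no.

yes

Derive the expected Totunic reflex of *nusazos:
Totunic: *nusazos > nusezos > nurezos > nurizos  (by vowel merger, rhotacism, vowel merger)
Totunic 'nurizos' matches the regular reflex exactly, so the pair is cognate.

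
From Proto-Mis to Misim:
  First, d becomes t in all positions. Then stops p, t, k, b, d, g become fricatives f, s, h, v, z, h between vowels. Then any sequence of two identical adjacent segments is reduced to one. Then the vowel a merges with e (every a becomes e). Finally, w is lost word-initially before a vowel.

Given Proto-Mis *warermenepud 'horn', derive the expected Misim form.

erermenefut

Misim: *warermenepud > warermeneput > warermenefut > werermenefut > erermenefut  (by unconditioned shift, intervocalic lenition, vowel merger, glide loss)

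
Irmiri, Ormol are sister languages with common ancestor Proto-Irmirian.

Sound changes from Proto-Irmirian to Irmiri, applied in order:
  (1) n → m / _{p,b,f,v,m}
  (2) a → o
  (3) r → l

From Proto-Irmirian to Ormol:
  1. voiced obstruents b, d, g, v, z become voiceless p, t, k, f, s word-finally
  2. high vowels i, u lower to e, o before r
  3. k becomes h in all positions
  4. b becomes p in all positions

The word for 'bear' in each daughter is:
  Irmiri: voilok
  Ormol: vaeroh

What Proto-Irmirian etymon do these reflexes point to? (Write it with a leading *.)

*vairok

Position 6: Irmiri has k, Ormol has h. Irmiri preserves k here (none of its changes turn any other segment into k), so the proto-segment is *k.
Position 3: Irmiri has i, Ormol has e. Irmiri preserves i here (none of its changes turn any other segment into i), so the proto-segment is *i.
Position 4: Irmiri has l, Ormol has r. Ormol preserves r here (none of its changes turn any other segment into r), so the proto-segment is *r.
This points to *vairok. Verify forward in each daughter:
Irmiri: start from *vairok.
  rule 1: no change — vairok
  rule 2 (vowel merger): vairok → voirok
  rule 3 (unconditioned shift): voirok → voilok
  ⇒ Irmiri voilok
Ormol: *vairok
  vairok (rule 1 does not apply)
  vairok → vaerok   [pre-rhotic lowering]
  vaerok → vaeroh   [unconditioned shift]
  vaeroh (rule 4 does not apply)
  giving Ormol vaeroh.
*vairok is the unique common source.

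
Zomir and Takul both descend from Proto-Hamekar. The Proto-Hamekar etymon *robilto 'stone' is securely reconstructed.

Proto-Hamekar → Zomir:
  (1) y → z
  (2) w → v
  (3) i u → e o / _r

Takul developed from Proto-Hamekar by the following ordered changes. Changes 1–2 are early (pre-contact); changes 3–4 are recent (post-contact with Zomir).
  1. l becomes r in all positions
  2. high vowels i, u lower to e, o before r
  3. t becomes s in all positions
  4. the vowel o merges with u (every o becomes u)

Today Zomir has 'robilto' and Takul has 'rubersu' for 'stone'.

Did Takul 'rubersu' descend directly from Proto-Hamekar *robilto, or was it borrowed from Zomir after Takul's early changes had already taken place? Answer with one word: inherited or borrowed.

inherited

If inherited, *robilto would pass through all of Takul's changes:
Takul: start from *robilto.
  rule 1 (unconditioned shift): robilto → robirto
  rule 2 (pre-rhotic lowering): robirto → roberto
  rule 3 (unconditioned shift): roberto → roberso
  rule 4 (vowel merger): roberso → rubersu
  ⇒ Takul rubersu
If borrowed from Zomir 'robilto' after the early changes, it would undergo only the recent ones:
  rule 3 (unconditioned shift): robilto → robilso
  rule 4 (vowel merger): robilso → rubilsu
  ⇒ as a loan: rubilsu
Takul 'rubersu' matches the inherited outcome exactly, so it is an inherited cognate, not a loan.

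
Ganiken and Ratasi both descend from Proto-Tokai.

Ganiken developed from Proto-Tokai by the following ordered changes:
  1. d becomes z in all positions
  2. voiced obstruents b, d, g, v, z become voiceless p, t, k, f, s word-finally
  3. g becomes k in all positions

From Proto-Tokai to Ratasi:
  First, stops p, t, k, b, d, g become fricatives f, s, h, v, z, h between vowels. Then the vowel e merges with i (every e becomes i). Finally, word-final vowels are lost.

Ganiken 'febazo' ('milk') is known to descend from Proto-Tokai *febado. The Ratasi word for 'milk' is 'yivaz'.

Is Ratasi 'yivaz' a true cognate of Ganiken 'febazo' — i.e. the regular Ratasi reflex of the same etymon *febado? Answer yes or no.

no

Derive the expected Ratasi reflex of *febado:
Ratasi: *febado > fevazo > fivazo > fivaz  (by intervocalic lenition, vowel merger, apocope)
The regular Ratasi reflex would be 'fivaz', but the attested form is 'yivaz'. The correspondence is irregular, so they are not cognates (the Ratasi form has a different source).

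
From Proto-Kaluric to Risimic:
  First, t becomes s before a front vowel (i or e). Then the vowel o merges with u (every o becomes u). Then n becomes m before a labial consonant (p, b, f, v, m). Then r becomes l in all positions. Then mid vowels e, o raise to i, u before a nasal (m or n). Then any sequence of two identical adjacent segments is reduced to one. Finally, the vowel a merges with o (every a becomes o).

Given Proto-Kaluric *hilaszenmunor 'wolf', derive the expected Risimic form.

hiloszimunul

Risimic: start from *hilaszenmunor.
  rule 1: no change — hilaszenmunor
  rule 2 (vowel merger): hilaszenmunor → hilaszenmunur
  rule 3 (nasal place assimilation): hilaszenmunur → hilaszemmunur
  rule 4 (unconditioned shift): hilaszemmunur → hilaszemmunul
  rule 5 (pre-nasal raising): hilaszemmunul → hilaszimmunul
  rule 6 (degemination): hilaszimmunul → hilaszimunul
  rule 7 (vowel merger): hilaszimunul → hiloszimunul
  ⇒ Risimic hiloszimunul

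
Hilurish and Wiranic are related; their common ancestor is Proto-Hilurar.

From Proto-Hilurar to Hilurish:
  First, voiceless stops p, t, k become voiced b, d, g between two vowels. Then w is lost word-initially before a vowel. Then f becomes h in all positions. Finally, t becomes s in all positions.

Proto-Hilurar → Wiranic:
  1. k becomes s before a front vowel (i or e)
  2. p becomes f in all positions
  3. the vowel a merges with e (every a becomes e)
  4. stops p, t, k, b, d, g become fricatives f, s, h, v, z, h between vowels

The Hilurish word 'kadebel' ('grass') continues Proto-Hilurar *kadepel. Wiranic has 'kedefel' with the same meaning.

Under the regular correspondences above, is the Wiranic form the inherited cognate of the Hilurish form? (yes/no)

no

Derive the expected Wiranic reflex of *kadepel:
Wiranic: *kadepel > kadefel > kedefel > kezefel  (by unconditioned shift, vowel merger, intervocalic lenition)
The regular Wiranic reflex would be 'kezefel', but the attested form is 'kedefel'. The correspondence is irregular, so they are not cognates (the Wiranic form has a different source).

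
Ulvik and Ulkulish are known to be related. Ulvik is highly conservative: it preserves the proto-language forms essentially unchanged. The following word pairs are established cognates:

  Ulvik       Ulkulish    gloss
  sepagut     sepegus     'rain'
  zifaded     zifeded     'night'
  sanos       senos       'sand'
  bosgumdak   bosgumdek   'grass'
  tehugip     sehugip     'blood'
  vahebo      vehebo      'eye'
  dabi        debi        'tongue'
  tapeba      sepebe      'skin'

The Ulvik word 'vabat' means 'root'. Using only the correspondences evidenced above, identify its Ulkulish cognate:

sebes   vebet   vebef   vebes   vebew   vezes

dabi ~ debi — Ulvik a corresponds to Ulkulish e after a consonant, before a labial obstruent.
sepagut ~ sepegus, zifaded ~ zifeded — Ulvik a corresponds to Ulkulish e after a consonant, before a consonant other than r, m, n, p, b, f, v.
sepagut ~ sepegus — Ulvik t corresponds to Ulkulish s word-finally.
Applying these to Ulvik 'vabat':
  vabat → vebat   (a→e after a consonant, before a labial obstruent)
  vebat → vebet   (a→e after a consonant, before a consonant other than r, m, n, p, b, f, v)
  vebet → vebes   (t→s word-finally)
So the Ulkulish cognate is 'vebes'.

vebes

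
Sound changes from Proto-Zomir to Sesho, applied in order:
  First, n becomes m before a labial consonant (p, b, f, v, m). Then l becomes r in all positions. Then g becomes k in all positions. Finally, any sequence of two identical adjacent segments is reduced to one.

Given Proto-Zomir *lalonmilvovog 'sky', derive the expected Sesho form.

raromirvovok

Sesho: start from *lalonmilvovog.
  rule 1 (nasal place assimilation): lalonmilvovog → lalommilvovog
  rule 2 (unconditioned shift): lalommilvovog → rarommirvovog
  rule 3 (unconditioned shift): rarommirvovog → rarommirvovok
  rule 4 (degemination): rarommirvovok → raromirvovok
  ⇒ Sesho raromirvovok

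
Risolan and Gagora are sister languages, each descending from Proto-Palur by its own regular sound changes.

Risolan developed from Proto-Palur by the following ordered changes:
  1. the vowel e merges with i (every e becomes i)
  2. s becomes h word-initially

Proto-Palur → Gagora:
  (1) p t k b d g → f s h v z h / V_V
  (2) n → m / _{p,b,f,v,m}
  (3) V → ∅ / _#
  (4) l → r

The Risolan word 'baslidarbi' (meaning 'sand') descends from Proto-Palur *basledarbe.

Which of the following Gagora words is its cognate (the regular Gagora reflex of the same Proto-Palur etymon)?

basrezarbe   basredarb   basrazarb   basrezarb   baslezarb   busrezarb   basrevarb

basrezarb

Gagora: *basledarbe > baslezarbe > baslezarb > basrezarb  (by intervocalic lenition, apocope, unconditioned shift)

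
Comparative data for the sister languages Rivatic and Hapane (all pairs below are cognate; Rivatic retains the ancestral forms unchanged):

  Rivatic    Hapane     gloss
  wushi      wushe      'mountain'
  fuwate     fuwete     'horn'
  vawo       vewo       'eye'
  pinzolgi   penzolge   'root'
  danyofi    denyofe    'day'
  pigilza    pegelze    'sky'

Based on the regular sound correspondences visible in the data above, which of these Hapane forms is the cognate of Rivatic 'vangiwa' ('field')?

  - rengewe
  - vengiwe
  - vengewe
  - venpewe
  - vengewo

danyofi ~ denyofe — Rivatic a corresponds to Hapane e after a consonant, before a nasal.
pigilza ~ pegelze — Rivatic i corresponds to Hapane e after a consonant, before a consonant other than r, m, n, p, b, f, v.
pigilza ~ pegelze — Rivatic a corresponds to Hapane e word-finally.
Applying these to Rivatic 'vangiwa':
  vangiwa → vengiwa   (a→e after a consonant, before a nasal)
  vengiwa → vengewa   (i→e after a consonant, before a consonant other than r, m, n, p, b, f, v)
  vengewa → vengewe   (a→e word-finally)
So the Hapane cognate is 'vengewe'.

vengewe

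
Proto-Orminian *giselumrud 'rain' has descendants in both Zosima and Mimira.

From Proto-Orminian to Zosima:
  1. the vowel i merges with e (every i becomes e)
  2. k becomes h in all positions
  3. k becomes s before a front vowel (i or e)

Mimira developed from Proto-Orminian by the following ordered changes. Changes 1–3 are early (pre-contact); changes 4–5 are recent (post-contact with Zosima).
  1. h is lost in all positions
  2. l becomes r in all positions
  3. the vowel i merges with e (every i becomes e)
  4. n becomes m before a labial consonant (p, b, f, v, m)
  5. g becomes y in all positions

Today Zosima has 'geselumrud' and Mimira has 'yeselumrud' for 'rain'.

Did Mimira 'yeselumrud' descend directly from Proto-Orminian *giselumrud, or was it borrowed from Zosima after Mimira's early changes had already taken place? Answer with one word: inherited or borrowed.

If inherited, *giselumrud would pass through all of Mimira's changes:
Mimira: *giselumrud > giserumrud > geserumrud > yeserumrud  (by unconditioned shift, vowel merger, unconditioned shift)
If borrowed from Zosima 'geselumrud' after the early changes, it would undergo only the recent ones:
  rule 4 (nasal place assimilation): no change (geselumrud)
  rule 5 (unconditioned shift): geselumrud → yeselumrud
  ⇒ as a loan: yeselumrud
Mimira 'yeselumrud' matches the loan outcome 'yeselumrud', not the inherited 'yeserumrud' — it skipped the early Mimira changes, so it was borrowed from Zosima.

borrowed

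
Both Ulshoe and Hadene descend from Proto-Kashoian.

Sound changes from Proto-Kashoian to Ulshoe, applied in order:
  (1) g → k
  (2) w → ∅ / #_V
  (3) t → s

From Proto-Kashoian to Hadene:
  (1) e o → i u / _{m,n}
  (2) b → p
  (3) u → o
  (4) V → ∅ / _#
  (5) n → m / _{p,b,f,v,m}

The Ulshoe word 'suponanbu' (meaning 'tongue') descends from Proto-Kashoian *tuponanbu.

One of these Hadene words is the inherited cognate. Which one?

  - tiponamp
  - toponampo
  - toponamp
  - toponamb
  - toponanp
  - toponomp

toponamp

Hadene: *tuponanbu
  tuponanbu → tupunanbu   [pre-nasal raising]
  tupunanbu → tupunanpu   [unconditioned shift]
  tupunanpu → toponanpo   [vowel merger]
  toponanpo → toponanp   [apocope]
  toponanp → toponamp   [nasal place assimilation]
  giving Hadene toponamp.
Only 'toponamp' matches the regular Hadene development of *tuponanbu.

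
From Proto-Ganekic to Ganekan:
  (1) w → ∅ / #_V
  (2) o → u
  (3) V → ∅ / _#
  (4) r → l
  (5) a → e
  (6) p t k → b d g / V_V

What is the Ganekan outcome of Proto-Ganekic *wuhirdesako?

uhildesek

Ganekan: *wuhirdesako > uhirdesako > uhirdesaku > uhirdesak > uhildesak > uhildesek  (by glide loss, vowel merger, apocope, unconditioned shift, vowel merger)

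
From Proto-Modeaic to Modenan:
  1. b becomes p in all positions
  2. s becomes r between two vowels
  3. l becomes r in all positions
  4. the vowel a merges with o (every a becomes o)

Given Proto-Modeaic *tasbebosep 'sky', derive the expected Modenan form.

tospeporep

Modenan: start from *tasbebosep.
  rule 1 (unconditioned shift): tasbebosep → taspeposep
  rule 2 (rhotacism): taspeposep → taspeporep
  rule 3: no change — taspeporep
  rule 4 (vowel merger): taspeporep → tospeporep
  ⇒ Modenan tospeporep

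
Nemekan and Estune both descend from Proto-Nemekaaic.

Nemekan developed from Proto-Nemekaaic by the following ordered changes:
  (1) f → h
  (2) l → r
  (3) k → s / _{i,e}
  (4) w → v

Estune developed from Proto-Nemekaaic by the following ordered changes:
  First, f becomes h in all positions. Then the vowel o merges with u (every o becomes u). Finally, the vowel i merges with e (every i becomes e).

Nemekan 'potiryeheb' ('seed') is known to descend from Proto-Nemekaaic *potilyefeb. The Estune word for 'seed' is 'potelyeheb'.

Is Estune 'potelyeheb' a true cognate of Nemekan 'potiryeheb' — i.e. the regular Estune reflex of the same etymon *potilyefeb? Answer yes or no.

Derive the expected Estune reflex of *potilyefeb:
Estune: *potilyefeb
  potilyefeb → potilyeheb   [unconditioned shift]
  potilyeheb → putilyeheb   [vowel merger]
  putilyeheb → putelyeheb   [vowel merger]
  giving Estune putelyeheb.
The regular Estune reflex would be 'putelyeheb', but the attested form is 'potelyeheb'. The correspondence is irregular, so they are not cognates (the Estune form has a different source).

no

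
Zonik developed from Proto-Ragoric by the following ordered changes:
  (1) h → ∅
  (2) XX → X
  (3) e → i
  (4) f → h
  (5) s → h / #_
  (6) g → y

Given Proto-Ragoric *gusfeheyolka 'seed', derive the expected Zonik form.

Zonik: start from *gusfeheyolka.
  rule 1 (h-loss): gusfeheyolka → gusfeeyolka
  rule 2 (degemination): gusfeeyolka → gusfeyolka
  rule 3 (vowel merger): gusfeyolka → gusfiyolka
  rule 4 (unconditioned shift): gusfiyolka → gushiyolka
  rule 5: no change — gushiyolka
  rule 6 (unconditioned shift): gushiyolka → yushiyolka
  ⇒ Zonik yushiyolka

yushiyolka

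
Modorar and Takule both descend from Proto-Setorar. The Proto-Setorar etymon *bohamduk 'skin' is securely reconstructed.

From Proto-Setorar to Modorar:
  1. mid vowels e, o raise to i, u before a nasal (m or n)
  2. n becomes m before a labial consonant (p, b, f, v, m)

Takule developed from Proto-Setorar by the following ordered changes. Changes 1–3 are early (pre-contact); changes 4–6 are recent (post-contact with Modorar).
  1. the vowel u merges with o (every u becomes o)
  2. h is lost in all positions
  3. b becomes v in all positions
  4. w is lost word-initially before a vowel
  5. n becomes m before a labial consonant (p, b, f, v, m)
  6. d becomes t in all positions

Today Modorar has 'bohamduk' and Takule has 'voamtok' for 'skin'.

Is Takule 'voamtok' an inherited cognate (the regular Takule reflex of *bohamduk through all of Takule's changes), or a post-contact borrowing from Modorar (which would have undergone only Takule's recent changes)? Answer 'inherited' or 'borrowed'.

If inherited, *bohamduk would pass through all of Takule's changes:
Takule: start from *bohamduk.
  rule 1 (vowel merger): bohamduk → bohamdok
  rule 2 (h-loss): bohamdok → boamdok
  rule 3 (unconditioned shift): boamdok → voamdok
  rule 4: no change — voamdok
  rule 5: no change — voamdok
  rule 6 (unconditioned shift): voamdok → voamtok
  ⇒ Takule voamtok
If borrowed from Modorar 'bohamduk' after the early changes, it would undergo only the recent ones:
  rule 4 (glide loss): no change (bohamduk)
  rule 5 (nasal place assimilation): no change (bohamduk)
  rule 6 (unconditioned shift): bohamduk → bohamtuk
  ⇒ as a loan: bohamtuk
Takule 'voamtok' matches the inherited outcome exactly, so it is an inherited cognate, not a loan.

inherited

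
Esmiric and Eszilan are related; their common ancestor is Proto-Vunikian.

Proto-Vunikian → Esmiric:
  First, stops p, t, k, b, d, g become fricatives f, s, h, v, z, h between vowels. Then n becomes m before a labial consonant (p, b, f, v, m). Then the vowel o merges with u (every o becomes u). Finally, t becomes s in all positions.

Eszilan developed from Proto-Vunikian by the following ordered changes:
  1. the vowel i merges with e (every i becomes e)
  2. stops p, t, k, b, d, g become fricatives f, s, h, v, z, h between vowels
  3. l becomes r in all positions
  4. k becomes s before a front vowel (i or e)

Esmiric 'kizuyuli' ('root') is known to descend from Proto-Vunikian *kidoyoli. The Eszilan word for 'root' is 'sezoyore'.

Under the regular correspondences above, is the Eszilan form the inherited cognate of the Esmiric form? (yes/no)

Derive the expected Eszilan reflex of *kidoyoli:
Eszilan: *kidoyoli > kedoyole > kezoyole > kezoyore > sezoyore  (by vowel merger, intervocalic lenition, unconditioned shift, palatalisation)
Eszilan 'sezoyore' matches the regular reflex exactly, so the pair is cognate.

yes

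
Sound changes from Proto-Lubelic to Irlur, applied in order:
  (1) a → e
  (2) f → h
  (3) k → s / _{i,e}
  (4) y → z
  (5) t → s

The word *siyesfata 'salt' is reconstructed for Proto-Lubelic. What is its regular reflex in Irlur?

sizeshese

Irlur: start from *siyesfata.
  rule 1 (vowel merger): siyesfata → siyesfete
  rule 2 (unconditioned shift): siyesfete → siyeshete
  rule 3: no change — siyeshete
  rule 4 (unconditioned shift): siyeshete → sizeshete
  rule 5 (unconditioned shift): sizeshete → sizeshese
  ⇒ Irlur sizeshese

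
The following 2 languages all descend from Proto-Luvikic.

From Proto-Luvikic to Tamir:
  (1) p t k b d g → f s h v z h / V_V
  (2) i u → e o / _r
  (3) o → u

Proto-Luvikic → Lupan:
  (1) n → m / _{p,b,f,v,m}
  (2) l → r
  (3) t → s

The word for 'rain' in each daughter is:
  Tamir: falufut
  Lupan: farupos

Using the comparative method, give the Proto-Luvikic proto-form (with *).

*falupot

Position 3: Tamir has l, Lupan has r. Tamir preserves l here (none of its changes turn any other segment into l), so the proto-segment is *l.
Position 7: Tamir has t, Lupan has s. Tamir preserves t here (none of its changes turn any other segment into t), so the proto-segment is *t.
Position 6: Tamir has u, Lupan has o. Lupan preserves o here (none of its changes turn any other segment into o), so the proto-segment is *o.
Verify the candidate proto-form against each daughter:
Tamir: *falupot > falufot > falufut  (by intervocalic lenition, vowel merger)
Lupan: *falupot
  falupot (rule 1 does not apply)
  falupot → farupot   [unconditioned shift]
  farupot → farupos   [unconditioned shift]
  giving Lupan farupos.
*falupot is the unique common source.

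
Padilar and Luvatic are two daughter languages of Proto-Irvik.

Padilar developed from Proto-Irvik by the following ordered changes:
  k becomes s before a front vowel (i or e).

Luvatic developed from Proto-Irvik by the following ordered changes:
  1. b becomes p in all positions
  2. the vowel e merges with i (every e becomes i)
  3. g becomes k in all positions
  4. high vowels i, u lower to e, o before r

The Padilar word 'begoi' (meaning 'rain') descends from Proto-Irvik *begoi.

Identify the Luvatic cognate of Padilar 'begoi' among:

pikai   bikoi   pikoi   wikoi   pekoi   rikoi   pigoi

pikoi

Luvatic: *begoi > pegoi > pigoi > pikoi  (by unconditioned shift, vowel merger, unconditioned shift)
Only 'pikoi' matches the regular Luvatic development of *begoi.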